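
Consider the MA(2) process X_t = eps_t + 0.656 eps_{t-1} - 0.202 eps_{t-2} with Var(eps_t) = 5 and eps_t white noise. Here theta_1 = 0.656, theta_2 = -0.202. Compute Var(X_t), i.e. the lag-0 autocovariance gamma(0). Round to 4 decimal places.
\gamma(0) = 7.3557

For an MA(q) process X_t = eps_t + sum_i theta_i eps_{t-i} with
Var(eps_t) = sigma^2, the variance is
  gamma(0) = sigma^2 * (1 + sum_i theta_i^2).
  sum_i theta_i^2 = (0.656)^2 + (-0.202)^2 = 0.430336 + 0.040804 = 0.47114.
  gamma(0) = 5 * (1 + 0.47114) = 5 * 1.47114 = 7.3557.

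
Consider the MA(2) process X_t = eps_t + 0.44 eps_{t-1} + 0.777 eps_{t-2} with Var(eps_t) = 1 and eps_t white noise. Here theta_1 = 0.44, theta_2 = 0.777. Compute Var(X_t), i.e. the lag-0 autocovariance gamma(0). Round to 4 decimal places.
\gamma(0) = 1.7973

For an MA(q) process X_t = eps_t + sum_i theta_i eps_{t-i} with
Var(eps_t) = sigma^2, the variance is
  gamma(0) = sigma^2 * (1 + sum_i theta_i^2).
  sum_i theta_i^2 = (0.44)^2 + (0.777)^2 = 0.1936 + 0.603729 = 0.797329.
  gamma(0) = 1 * (1 + 0.797329) = 1 * 1.797329 = 1.797329, which rounds to 1.7973.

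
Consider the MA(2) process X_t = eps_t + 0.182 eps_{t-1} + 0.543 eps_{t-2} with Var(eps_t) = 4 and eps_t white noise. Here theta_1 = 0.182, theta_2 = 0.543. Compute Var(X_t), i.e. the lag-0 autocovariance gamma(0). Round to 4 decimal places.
\gamma(0) = 5.3119

For an MA(q) process X_t = eps_t + sum_i theta_i eps_{t-i} with
Var(eps_t) = sigma^2, the variance is
  gamma(0) = sigma^2 * (1 + sum_i theta_i^2).
  sum_i theta_i^2 = (0.182)^2 + (0.543)^2 = 0.033124 + 0.294849 = 0.327973.
  gamma(0) = 4 * (1 + 0.327973) = 4 * 1.327973 = 5.311892, which rounds to 5.3119.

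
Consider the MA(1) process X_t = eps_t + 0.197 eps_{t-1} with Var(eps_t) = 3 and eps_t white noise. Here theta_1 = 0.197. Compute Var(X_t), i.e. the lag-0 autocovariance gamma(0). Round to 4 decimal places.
\gamma(0) = 3.1164

For an MA(q) process X_t = eps_t + sum_i theta_i eps_{t-i} with
Var(eps_t) = sigma^2, the variance is
  gamma(0) = sigma^2 * (1 + sum_i theta_i^2).
  sum_i theta_i^2 = (0.197)^2 = 0.038809.
  gamma(0) = 3 * (1 + 0.038809) = 3 * 1.038809 = 3.116427, which rounds to 3.1164.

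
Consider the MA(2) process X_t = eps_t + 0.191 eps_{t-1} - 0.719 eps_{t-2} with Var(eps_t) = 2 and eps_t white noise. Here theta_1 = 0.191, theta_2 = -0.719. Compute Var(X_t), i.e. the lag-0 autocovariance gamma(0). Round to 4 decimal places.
\gamma(0) = 3.1069

For an MA(q) process X_t = eps_t + sum_i theta_i eps_{t-i} with
Var(eps_t) = sigma^2, the variance is
  gamma(0) = sigma^2 * (1 + sum_i theta_i^2).
  sum_i theta_i^2 = (0.191)^2 + (-0.719)^2 = 0.036481 + 0.516961 = 0.553442.
  gamma(0) = 2 * (1 + 0.553442) = 2 * 1.553442 = 3.106884, which rounds to 3.1069.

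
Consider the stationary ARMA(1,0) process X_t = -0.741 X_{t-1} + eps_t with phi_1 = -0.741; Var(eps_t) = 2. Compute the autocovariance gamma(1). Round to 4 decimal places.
\gamma(1) = -3.2866

Multiply the model equation by X_{t-k} and take expectations. With theta_0 = psi_0 = 1 and psi_j the MA(infinity) weights, this gives
  gamma(k) - sum_i phi_i gamma(k-i) = c_k,
  c_k = sigma^2 * sum_{j=k..q} theta_j psi_{j-k}   (c_k = 0 for k > q),
using gamma(-m) = gamma(m).
Pure AR (q = 0): c_0 = sigma^2 = 2, c_k = 0 for k >= 1.
Equations for k = 0 and k = 1 (AR order 1):
  gamma(0) = phi_1 gamma(1) + c_0
  gamma(1) = phi_1 gamma(0) + c_1
Substituting the second into the first: gamma(0) (1 - phi_1^2) = c_0 + phi_1 c_1, so
  gamma(0) = c_0 / (1 - phi_1^2) = 2 / (1 - (-0.741)^2) = 2 / 0.450919 = 4.435386.
  gamma(1) = phi_1 gamma(0) = (-0.741)(4.435386) = -3.286621.
Therefore gamma(1) = -3.2866 (to 4 decimal places).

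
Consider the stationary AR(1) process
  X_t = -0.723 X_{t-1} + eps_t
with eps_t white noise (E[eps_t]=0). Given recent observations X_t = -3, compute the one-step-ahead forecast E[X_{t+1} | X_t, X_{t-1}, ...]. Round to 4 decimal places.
E[X_{t+1} \mid \mathcal F_t] = 2.1690

For an AR(p) model X_t = c + sum_i phi_i X_{t-i} + eps_t, the
one-step-ahead conditional mean is
  E[X_{t+1} | X_t, ...] = c + sum_i phi_i X_{t+1-i}.
Substitute known values:
  E[X_{t+1} | ...] = (-0.723) * (-3)
                   = 2.1690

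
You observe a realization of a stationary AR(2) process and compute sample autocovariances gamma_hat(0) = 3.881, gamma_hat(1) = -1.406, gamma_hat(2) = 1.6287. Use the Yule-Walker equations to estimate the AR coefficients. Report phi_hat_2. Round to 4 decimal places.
\hat\phi_{2} = 0.3320

The Yule-Walker equations for an AR(p) process read, in matrix form,
  Gamma_p phi = r_p,   with   (Gamma_p)_{ij} = gamma(|i - j|),
                       (r_p)_i = gamma(i),   i,j = 1..p.
Substitute the sample gammas (Toeplitz matrix and right-hand side of size 2):
  Gamma_p = [[3.881, -1.406], [-1.406, 3.881]]
  r_p     = [-1.406, 1.6287]
Written out:
  3.881 phi_1 - 1.406 phi_2 = -1.406
  -1.406 phi_1 + 3.881 phi_2 = 1.6287
Solve by Cramer's rule:
  det = gamma(0)^2 - gamma(1)^2 = (3.881)^2 - (-1.406)^2 = 15.062161 - 1.976836 = 13.085325
  phi_hat_1 = [gamma(1) gamma(0) - gamma(1) gamma(2)] / det = [(-1.406)(3.881) - (-1.406)(1.6287)] / 13.085325 = -3.1667338 / 13.085325 = -0.242
  phi_hat_2 = [gamma(0) gamma(2) - gamma(1)^2] / det = [(3.881)(1.6287) - (-1.406)^2] / 13.085325 = 4.3441487 / 13.085325 = 0.332
So phi_hat = [-0.2420, 0.3320].
Therefore phi_hat_2 = 0.3320.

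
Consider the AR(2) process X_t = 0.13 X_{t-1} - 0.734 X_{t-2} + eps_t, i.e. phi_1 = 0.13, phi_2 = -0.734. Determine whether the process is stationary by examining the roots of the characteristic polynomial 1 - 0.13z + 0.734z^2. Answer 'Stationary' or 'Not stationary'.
\text{Stationary}

The AR(p) characteristic polynomial is P(z) = 1 - 0.13z + 0.734z^2.
Stationarity requires all roots to lie outside the unit circle, i.e. |z| > 1 for every root.
Set 1 + (-0.13) z + (0.734) z^2 = 0, i.e. a z^2 + b z + c = 0 with a = 0.734, b = -0.13, c = 1.
Discriminant D = b^2 - 4ac = (-0.13)^2 - 4*(0.734)*1 = 0.0169 - (2.936) = -2.9191.
D < 0, so the roots are the complex-conjugate pair z = (-b +/- i sqrt(-D)) / (2a) = 0.0886 +/- 1.1639i.
For a conjugate pair |z|^2 = z * conj(z) = (product of roots) = c/a = 1/(0.734) = 1.362398, so |z| = sqrt(1.362398) = 1.1672 for both roots.
Moduli of all roots: 1.1672, 1.1672.
All moduli strictly greater than 1? Yes.
Verdict: Stationary.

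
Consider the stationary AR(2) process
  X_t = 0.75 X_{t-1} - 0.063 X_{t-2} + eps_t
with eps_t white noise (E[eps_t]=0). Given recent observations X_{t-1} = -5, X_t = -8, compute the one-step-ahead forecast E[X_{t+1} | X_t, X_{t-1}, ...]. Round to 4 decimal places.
E[X_{t+1} \mid \mathcal F_t] = -5.6850

For an AR(p) model X_t = c + sum_i phi_i X_{t-i} + eps_t, the
one-step-ahead conditional mean is
  E[X_{t+1} | X_t, ...] = c + sum_i phi_i X_{t+1-i}.
Substitute known values:
  E[X_{t+1} | ...] = (0.75) * (-8) + (-0.063) * (-5)
                   = -5.6850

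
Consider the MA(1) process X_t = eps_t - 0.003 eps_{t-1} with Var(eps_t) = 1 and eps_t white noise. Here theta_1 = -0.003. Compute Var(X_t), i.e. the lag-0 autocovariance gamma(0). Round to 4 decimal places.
\gamma(0) = 1.0000

For an MA(q) process X_t = eps_t + sum_i theta_i eps_{t-i} with
Var(eps_t) = sigma^2, the variance is
  gamma(0) = sigma^2 * (1 + sum_i theta_i^2).
  sum_i theta_i^2 = (-0.003)^2 = 0.000009.
  gamma(0) = 1 * (1 + 0.000009) = 1 * 1.000009 = 1.000009, which rounds to 1.0000.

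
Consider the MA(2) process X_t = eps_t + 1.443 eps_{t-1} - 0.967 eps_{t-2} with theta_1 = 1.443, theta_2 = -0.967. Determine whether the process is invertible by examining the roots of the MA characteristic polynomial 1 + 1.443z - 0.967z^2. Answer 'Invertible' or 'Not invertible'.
\text{Not invertible}

The MA(q) characteristic polynomial is P(z) = 1 + 1.443z - 0.967z^2.
Invertibility requires all roots to lie outside the unit circle, i.e. |z| > 1 for every root.
Set 1 + (1.443) z + (-0.967) z^2 = 0, i.e. a z^2 + b z + c = 0 with a = -0.967, b = 1.443, c = 1.
Discriminant D = b^2 - 4ac = (1.443)^2 - 4*(-0.967)*1 = 2.082249 - (-3.868) = 5.950249.
D >= 0, so the roots are real: z = (-b +/- sqrt(D)) / (2a) = (-1.443 +/- 2.439313) / (-1.934).
  z_1 = (-1.443 + 2.439313) / (-1.934) = -0.5152,   |z_1| = 0.5152.
  z_2 = (-1.443 - 2.439313) / (-1.934) = 2.0074,   |z_2| = 2.0074.
Moduli of all roots: 0.5152, 2.0074.
All moduli strictly greater than 1? No.
Verdict: Not invertible.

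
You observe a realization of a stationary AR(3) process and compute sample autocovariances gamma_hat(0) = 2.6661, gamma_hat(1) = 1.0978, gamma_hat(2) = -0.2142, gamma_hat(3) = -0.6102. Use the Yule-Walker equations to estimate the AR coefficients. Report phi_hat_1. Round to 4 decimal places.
\hat\phi_{1} = 0.5110

The Yule-Walker equations for an AR(p) process read, in matrix form,
  Gamma_p phi = r_p,   with   (Gamma_p)_{ij} = gamma(|i - j|),
                       (r_p)_i = gamma(i),   i,j = 1..p.
Substitute the sample gammas (Toeplitz matrix and right-hand side of size 3):
  Gamma_p = [[2.6661, 1.0978, -0.2142], [1.0978, 2.6661, 1.0978], [-0.2142, 1.0978, 2.6661]]
  r_p     = [1.0978, -0.2142, -0.6102]
Written out (R1..R3):
  (R1) 2.6661 phi_1 + 1.0978 phi_2 - 0.2142 phi_3 = 1.0978
  (R2) 1.0978 phi_1 + 2.6661 phi_2 + 1.0978 phi_3 = -0.2142
  (R3) -0.2142 phi_1 + 1.0978 phi_2 + 2.6661 phi_3 = -0.6102
Gaussian elimination:
  R2 <- R2 - (1.0978/2.6661) R1 = R2 - (0.411762) R1:  2.214067 phi_2 + 1.186 phi_3 = -0.666233
  R3 <- R3 - (-0.2142/2.6661) R1 = R3 - (-0.080342) R1:  1.186 phi_2 + 2.648891 phi_3 = -0.522
  R3 <- R3 - (1.186/2.214067) R2 = R3 - (0.535666) R2:  2.013592 phi_3 = -0.165122
Back-substitution:
  phi_hat_3 = -0.165122 / 2.013592 = -0.082004
  phi_hat_2 = (-0.666233 - (1.186)(-0.082004)) / 2.214067 = -0.256982
  phi_hat_1 = (1.0978 - (1.0978)(-0.256982) - (-0.2142)(-0.082004)) / 2.6661 = 0.51099
So phi_hat = [0.5110, -0.2570, -0.0820].
Therefore phi_hat_1 = 0.5110.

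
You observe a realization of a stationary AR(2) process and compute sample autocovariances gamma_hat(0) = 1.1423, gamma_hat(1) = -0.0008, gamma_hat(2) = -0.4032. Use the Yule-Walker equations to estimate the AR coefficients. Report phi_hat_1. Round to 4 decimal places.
\hat\phi_{1} = -0.0009

The Yule-Walker equations for an AR(p) process read, in matrix form,
  Gamma_p phi = r_p,   with   (Gamma_p)_{ij} = gamma(|i - j|),
                       (r_p)_i = gamma(i),   i,j = 1..p.
Substitute the sample gammas (Toeplitz matrix and right-hand side of size 2):
  Gamma_p = [[1.1423, -0.0008], [-0.0008, 1.1423]]
  r_p     = [-0.0008, -0.4032]
Written out:
  1.1423 phi_1 - 0.0008 phi_2 = -0.0008
  -0.0008 phi_1 + 1.1423 phi_2 = -0.4032
Solve by Cramer's rule:
  det = gamma(0)^2 - gamma(1)^2 = (1.1423)^2 - (-0.0008)^2 = 1.30484929 - 0.00000064 = 1.30484865
  phi_hat_1 = [gamma(1) gamma(0) - gamma(1) gamma(2)] / det = [(-0.0008)(1.1423) - (-0.0008)(-0.4032)] / 1.30484865 = -0.0012364 / 1.30484865 = -0.0009
  phi_hat_2 = [gamma(0) gamma(2) - gamma(1)^2] / det = [(1.1423)(-0.4032) - (-0.0008)^2] / 1.30484865 = -0.460576 / 1.30484865 = -0.353
So phi_hat = [-0.0009, -0.3530].
Therefore phi_hat_1 = -0.0009.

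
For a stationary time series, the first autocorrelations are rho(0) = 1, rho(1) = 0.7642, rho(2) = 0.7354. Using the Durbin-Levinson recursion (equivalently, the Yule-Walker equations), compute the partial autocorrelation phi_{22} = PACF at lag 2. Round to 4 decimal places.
\phi_{22} = 0.3639

The PACF at lag k is phi_{kk}, the last component of the solution
to the Yule-Walker system G_k phi = r_k where
  (G_k)_{ij} = rho(|i - j|), (r_k)_i = rho(i), i,j = 1..k.
Equivalently, Durbin-Levinson gives phi_{kk} iteratively:
  phi_{11} = rho(1)
  phi_{kk} = [rho(k) - sum_{j=1..k-1} phi_{k-1,j} rho(k-j)]
            / [1 - sum_{j=1..k-1} phi_{k-1,j} rho(j)],
  phi_{k,j} = phi_{k-1,j} - phi_{kk} phi_{k-1,k-j},  j = 1..k-1.
Step k = 1:
  phi_11 = rho(1) = 0.7642.
Step k = 2:
  phi_22 = [rho(2) - phi_11 rho(1)] / [1 - phi_11 rho(1)] = [0.7354 - (0.7642)(0.7642)] / [1 - (0.7642)(0.7642)]
         = 0.15139836 / 0.41599836 = 0.3639.
Therefore phi_{22} = 0.3639.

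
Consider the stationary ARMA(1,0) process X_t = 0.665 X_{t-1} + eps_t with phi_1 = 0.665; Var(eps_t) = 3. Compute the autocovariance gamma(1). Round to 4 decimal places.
\gamma(1) = 3.5767

Multiply the model equation by X_{t-k} and take expectations. With theta_0 = psi_0 = 1 and psi_j the MA(infinity) weights, this gives
  gamma(k) - sum_i phi_i gamma(k-i) = c_k,
  c_k = sigma^2 * sum_{j=k..q} theta_j psi_{j-k}   (c_k = 0 for k > q),
using gamma(-m) = gamma(m).
Pure AR (q = 0): c_0 = sigma^2 = 3, c_k = 0 for k >= 1.
Equations for k = 0 and k = 1 (AR order 1):
  gamma(0) = phi_1 gamma(1) + c_0
  gamma(1) = phi_1 gamma(0) + c_1
Substituting the second into the first: gamma(0) (1 - phi_1^2) = c_0 + phi_1 c_1, so
  gamma(0) = c_0 / (1 - phi_1^2) = 3 / (1 - (0.665)^2) = 3 / 0.557775 = 5.378513.
  gamma(1) = phi_1 gamma(0) = (0.665)(5.378513) = 3.576711.
Therefore gamma(1) = 3.5767 (to 4 decimal places).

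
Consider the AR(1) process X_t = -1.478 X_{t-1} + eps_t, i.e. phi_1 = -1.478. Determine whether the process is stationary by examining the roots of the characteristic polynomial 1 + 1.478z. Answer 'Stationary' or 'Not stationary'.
\text{Not stationary}

The AR(p) characteristic polynomial is P(z) = 1 + 1.478z.
Stationarity requires all roots to lie outside the unit circle, i.e. |z| > 1 for every root.
This is linear in z: 1 + (1.478) z = 0  =>  z = -1/(1.478) = -0.67659,  |z| = 0.67659.
Moduli of all roots: 0.6766.
All moduli strictly greater than 1? No.
Verdict: Not stationary.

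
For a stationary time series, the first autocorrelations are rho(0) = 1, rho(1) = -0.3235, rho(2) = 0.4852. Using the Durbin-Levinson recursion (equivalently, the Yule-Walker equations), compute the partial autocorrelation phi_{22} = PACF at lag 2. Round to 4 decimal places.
\phi_{22} = 0.4250

The PACF at lag k is phi_{kk}, the last component of the solution
to the Yule-Walker system G_k phi = r_k where
  (G_k)_{ij} = rho(|i - j|), (r_k)_i = rho(i), i,j = 1..k.
Equivalently, Durbin-Levinson gives phi_{kk} iteratively:
  phi_{11} = rho(1)
  phi_{kk} = [rho(k) - sum_{j=1..k-1} phi_{k-1,j} rho(k-j)]
            / [1 - sum_{j=1..k-1} phi_{k-1,j} rho(j)],
  phi_{k,j} = phi_{k-1,j} - phi_{kk} phi_{k-1,k-j},  j = 1..k-1.
Step k = 1:
  phi_11 = rho(1) = -0.3235.
Step k = 2:
  phi_22 = [rho(2) - phi_11 rho(1)] / [1 - phi_11 rho(1)] = [0.4852 - (-0.3235)(-0.3235)] / [1 - (-0.3235)(-0.3235)]
         = 0.38054775 / 0.89534775 = 0.425.
Therefore phi_{22} = 0.4250.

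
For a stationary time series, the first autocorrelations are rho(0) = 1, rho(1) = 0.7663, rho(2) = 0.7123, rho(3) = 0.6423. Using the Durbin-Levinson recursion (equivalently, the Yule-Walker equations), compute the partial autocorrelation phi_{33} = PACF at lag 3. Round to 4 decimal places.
\phi_{33} = 0.0791

The PACF at lag k is phi_{kk}, the last component of the solution
to the Yule-Walker system G_k phi = r_k where
  (G_k)_{ij} = rho(|i - j|), (r_k)_i = rho(i), i,j = 1..k.
Equivalently, Durbin-Levinson gives phi_{kk} iteratively:
  phi_{11} = rho(1)
  phi_{kk} = [rho(k) - sum_{j=1..k-1} phi_{k-1,j} rho(k-j)]
            / [1 - sum_{j=1..k-1} phi_{k-1,j} rho(j)],
  phi_{k,j} = phi_{k-1,j} - phi_{kk} phi_{k-1,k-j},  j = 1..k-1.
Step k = 1:
  phi_11 = rho(1) = 0.7663.
Step k = 2:
  phi_22 = [rho(2) - phi_11 rho(1)] / [1 - phi_11 rho(1)] = [0.7123 - (0.7663)(0.7663)] / [1 - (0.7663)(0.7663)]
         = 0.12508431 / 0.41278431 = 0.303026.
  Update: phi_21 = phi_11 - phi_22 phi_11 = 0.7663 - (0.303026)(0.7663) = 0.534091.
Step k = 3:
  phi_33 = [rho(3) - phi_21 rho(2) - phi_22 rho(1)] / [1 - phi_21 rho(1) - phi_22 rho(2)]
    numerator   = 0.6423 - (0.534091)(0.7123) - (0.303026)(0.7663) = 0.02965807
    denominator = 1 - (0.534091)(0.7663) - (0.303026)(0.7123) = 0.37488053
  phi_33 = 0.02965807 / 0.37488053 = 0.0791.
Therefore phi_{33} = 0.0791.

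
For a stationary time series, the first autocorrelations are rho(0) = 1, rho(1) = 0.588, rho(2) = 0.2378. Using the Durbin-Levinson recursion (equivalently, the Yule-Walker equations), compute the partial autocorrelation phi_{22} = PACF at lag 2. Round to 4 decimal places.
\phi_{22} = -0.1650

The PACF at lag k is phi_{kk}, the last component of the solution
to the Yule-Walker system G_k phi = r_k where
  (G_k)_{ij} = rho(|i - j|), (r_k)_i = rho(i), i,j = 1..k.
Equivalently, Durbin-Levinson gives phi_{kk} iteratively:
  phi_{11} = rho(1)
  phi_{kk} = [rho(k) - sum_{j=1..k-1} phi_{k-1,j} rho(k-j)]
            / [1 - sum_{j=1..k-1} phi_{k-1,j} rho(j)],
  phi_{k,j} = phi_{k-1,j} - phi_{kk} phi_{k-1,k-j},  j = 1..k-1.
Step k = 1:
  phi_11 = rho(1) = 0.588.
Step k = 2:
  phi_22 = [rho(2) - phi_11 rho(1)] / [1 - phi_11 rho(1)] = [0.2378 - (0.588)(0.588)] / [1 - (0.588)(0.588)]
         = -0.107944 / 0.654256 = -0.165.
Therefore phi_{22} = -0.1650.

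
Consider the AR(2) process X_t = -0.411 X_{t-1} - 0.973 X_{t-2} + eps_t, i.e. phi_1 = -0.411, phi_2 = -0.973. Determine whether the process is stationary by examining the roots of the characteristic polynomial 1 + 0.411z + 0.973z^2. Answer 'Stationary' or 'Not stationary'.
\text{Stationary}

The AR(p) characteristic polynomial is P(z) = 1 + 0.411z + 0.973z^2.
Stationarity requires all roots to lie outside the unit circle, i.e. |z| > 1 for every root.
Set 1 + (0.411) z + (0.973) z^2 = 0, i.e. a z^2 + b z + c = 0 with a = 0.973, b = 0.411, c = 1.
Discriminant D = b^2 - 4ac = (0.411)^2 - 4*(0.973)*1 = 0.168921 - (3.892) = -3.723079.
D < 0, so the roots are the complex-conjugate pair z = (-b +/- i sqrt(-D)) / (2a) = -0.2112 +/- 0.9915i.
For a conjugate pair |z|^2 = z * conj(z) = (product of roots) = c/a = 1/(0.973) = 1.027749, so |z| = sqrt(1.027749) = 1.0138 for both roots.
Moduli of all roots: 1.0138, 1.0138.
All moduli strictly greater than 1? Yes.
Verdict: Stationary.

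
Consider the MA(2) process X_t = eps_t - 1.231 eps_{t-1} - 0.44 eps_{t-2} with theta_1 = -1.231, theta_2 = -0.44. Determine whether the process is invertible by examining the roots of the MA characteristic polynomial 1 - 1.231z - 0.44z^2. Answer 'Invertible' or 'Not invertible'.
\text{Not invertible}

The MA(q) characteristic polynomial is P(z) = 1 - 1.231z - 0.44z^2.
Invertibility requires all roots to lie outside the unit circle, i.e. |z| > 1 for every root.
Set 1 + (-1.231) z + (-0.44) z^2 = 0, i.e. a z^2 + b z + c = 0 with a = -0.44, b = -1.231, c = 1.
Discriminant D = b^2 - 4ac = (-1.231)^2 - 4*(-0.44)*1 = 1.515361 - (-1.76) = 3.275361.
D >= 0, so the roots are real: z = (-b +/- sqrt(D)) / (2a) = (1.231 +/- 1.809796) / (-0.88).
  z_1 = (1.231 + 1.809796) / (-0.88) = -3.4554,   |z_1| = 3.4554.
  z_2 = (1.231 - 1.809796) / (-0.88) = 0.6577,   |z_2| = 0.6577.
Moduli of all roots: 3.4554, 0.6577.
All moduli strictly greater than 1? No.
Verdict: Not invertible.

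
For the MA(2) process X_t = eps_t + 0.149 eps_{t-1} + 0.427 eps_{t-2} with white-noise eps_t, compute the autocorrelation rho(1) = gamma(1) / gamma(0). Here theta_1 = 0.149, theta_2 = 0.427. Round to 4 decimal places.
\rho(1) = 0.1765

For an MA(q) process with theta_0 = 1, the autocovariance is
  gamma(k) = sigma^2 * sum_{i=0..q-k} theta_i * theta_{i+k},
and rho(k) = gamma(k) / gamma(0). Sigma^2 cancels.
  numerator   = (1)*(0.149) + (0.149)*(0.427) = 0.212623.
  denominator = (1)^2 + (0.149)^2 + (0.427)^2 = 1.20453.
  rho(1) = 0.212623 / 1.20453 = 0.1765.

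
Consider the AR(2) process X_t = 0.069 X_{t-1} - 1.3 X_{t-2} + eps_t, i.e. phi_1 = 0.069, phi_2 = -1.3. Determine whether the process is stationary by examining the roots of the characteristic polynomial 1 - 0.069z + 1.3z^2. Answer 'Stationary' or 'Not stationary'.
\text{Not stationary}

The AR(p) characteristic polynomial is P(z) = 1 - 0.069z + 1.3z^2.
Stationarity requires all roots to lie outside the unit circle, i.e. |z| > 1 for every root.
Set 1 + (-0.069) z + (1.3) z^2 = 0, i.e. a z^2 + b z + c = 0 with a = 1.3, b = -0.069, c = 1.
Discriminant D = b^2 - 4ac = (-0.069)^2 - 4*(1.3)*1 = 0.004761 - (5.2) = -5.195239.
D < 0, so the roots are the complex-conjugate pair z = (-b +/- i sqrt(-D)) / (2a) = 0.0265 +/- 0.8767i.
For a conjugate pair |z|^2 = z * conj(z) = (product of roots) = c/a = 1/(1.3) = 0.769231, so |z| = sqrt(0.769231) = 0.8771 for both roots.
Moduli of all roots: 0.8771, 0.8771.
All moduli strictly greater than 1? No.
Verdict: Not stationary.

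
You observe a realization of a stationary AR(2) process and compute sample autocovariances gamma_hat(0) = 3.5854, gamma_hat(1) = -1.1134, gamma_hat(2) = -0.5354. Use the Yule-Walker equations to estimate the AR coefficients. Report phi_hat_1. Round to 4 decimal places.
\hat\phi_{1} = -0.3950

The Yule-Walker equations for an AR(p) process read, in matrix form,
  Gamma_p phi = r_p,   with   (Gamma_p)_{ij} = gamma(|i - j|),
                       (r_p)_i = gamma(i),   i,j = 1..p.
Substitute the sample gammas (Toeplitz matrix and right-hand side of size 2):
  Gamma_p = [[3.5854, -1.1134], [-1.1134, 3.5854]]
  r_p     = [-1.1134, -0.5354]
Written out:
  3.5854 phi_1 - 1.1134 phi_2 = -1.1134
  -1.1134 phi_1 + 3.5854 phi_2 = -0.5354
Solve by Cramer's rule:
  det = gamma(0)^2 - gamma(1)^2 = (3.5854)^2 - (-1.1134)^2 = 12.85509316 - 1.23965956 = 11.6154336
  phi_hat_1 = [gamma(1) gamma(0) - gamma(1) gamma(2)] / det = [(-1.1134)(3.5854) - (-1.1134)(-0.5354)] / 11.6154336 = -4.58809872 / 11.6154336 = -0.395
  phi_hat_2 = [gamma(0) gamma(2) - gamma(1)^2] / det = [(3.5854)(-0.5354) - (-1.1134)^2] / 11.6154336 = -3.15928272 / 11.6154336 = -0.272
So phi_hat = [-0.3950, -0.2720].
Therefore phi_hat_1 = -0.3950.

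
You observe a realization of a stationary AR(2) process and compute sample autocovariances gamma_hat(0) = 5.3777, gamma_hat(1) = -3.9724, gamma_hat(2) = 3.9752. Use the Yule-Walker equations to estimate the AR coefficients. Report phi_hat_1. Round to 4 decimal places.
\hat\phi_{1} = -0.4240

The Yule-Walker equations for an AR(p) process read, in matrix form,
  Gamma_p phi = r_p,   with   (Gamma_p)_{ij} = gamma(|i - j|),
                       (r_p)_i = gamma(i),   i,j = 1..p.
Substitute the sample gammas (Toeplitz matrix and right-hand side of size 2):
  Gamma_p = [[5.3777, -3.9724], [-3.9724, 5.3777]]
  r_p     = [-3.9724, 3.9752]
Written out:
  5.3777 phi_1 - 3.9724 phi_2 = -3.9724
  -3.9724 phi_1 + 5.3777 phi_2 = 3.9752
Solve by Cramer's rule:
  det = gamma(0)^2 - gamma(1)^2 = (5.3777)^2 - (-3.9724)^2 = 28.91965729 - 15.77996176 = 13.13969553
  phi_hat_1 = [gamma(1) gamma(0) - gamma(1) gamma(2)] / det = [(-3.9724)(5.3777) - (-3.9724)(3.9752)] / 13.13969553 = -5.571291 / 13.13969553 = -0.424
  phi_hat_2 = [gamma(0) gamma(2) - gamma(1)^2] / det = [(5.3777)(3.9752) - (-3.9724)^2] / 13.13969553 = 5.59747128 / 13.13969553 = 0.426
So phi_hat = [-0.4240, 0.4260].
Therefore phi_hat_1 = -0.4240.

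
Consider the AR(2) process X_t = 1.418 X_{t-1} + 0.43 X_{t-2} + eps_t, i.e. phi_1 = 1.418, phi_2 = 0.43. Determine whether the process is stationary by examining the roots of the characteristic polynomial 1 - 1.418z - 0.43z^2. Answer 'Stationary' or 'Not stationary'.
\text{Not stationary}

The AR(p) characteristic polynomial is P(z) = 1 - 1.418z - 0.43z^2.
Stationarity requires all roots to lie outside the unit circle, i.e. |z| > 1 for every root.
Set 1 + (-1.418) z + (-0.43) z^2 = 0, i.e. a z^2 + b z + c = 0 with a = -0.43, b = -1.418, c = 1.
Discriminant D = b^2 - 4ac = (-1.418)^2 - 4*(-0.43)*1 = 2.010724 - (-1.72) = 3.730724.
D >= 0, so the roots are real: z = (-b +/- sqrt(D)) / (2a) = (1.418 +/- 1.931508) / (-0.86).
  z_1 = (1.418 + 1.931508) / (-0.86) = -3.8948,   |z_1| = 3.8948.
  z_2 = (1.418 - 1.931508) / (-0.86) = 0.5971,   |z_2| = 0.5971.
Moduli of all roots: 3.8948, 0.5971.
All moduli strictly greater than 1? No.
Verdict: Not stationary.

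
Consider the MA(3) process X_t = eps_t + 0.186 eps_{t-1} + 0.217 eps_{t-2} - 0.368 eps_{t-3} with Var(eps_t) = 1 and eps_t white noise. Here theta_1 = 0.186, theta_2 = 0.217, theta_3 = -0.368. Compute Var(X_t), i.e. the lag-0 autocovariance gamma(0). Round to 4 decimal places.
\gamma(0) = 1.2171

For an MA(q) process X_t = eps_t + sum_i theta_i eps_{t-i} with
Var(eps_t) = sigma^2, the variance is
  gamma(0) = sigma^2 * (1 + sum_i theta_i^2).
  sum_i theta_i^2 = (0.186)^2 + (0.217)^2 + (-0.368)^2 = 0.034596 + 0.047089 + 0.135424 = 0.217109.
  gamma(0) = 1 * (1 + 0.217109) = 1 * 1.217109 = 1.217109, which rounds to 1.2171.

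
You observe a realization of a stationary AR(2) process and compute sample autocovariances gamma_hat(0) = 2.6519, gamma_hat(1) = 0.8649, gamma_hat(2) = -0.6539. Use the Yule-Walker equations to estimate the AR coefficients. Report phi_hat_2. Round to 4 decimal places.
\hat\phi_{2} = -0.3950

The Yule-Walker equations for an AR(p) process read, in matrix form,
  Gamma_p phi = r_p,   with   (Gamma_p)_{ij} = gamma(|i - j|),
                       (r_p)_i = gamma(i),   i,j = 1..p.
Substitute the sample gammas (Toeplitz matrix and right-hand side of size 2):
  Gamma_p = [[2.6519, 0.8649], [0.8649, 2.6519]]
  r_p     = [0.8649, -0.6539]
Written out:
  2.6519 phi_1 + 0.8649 phi_2 = 0.8649
  0.8649 phi_1 + 2.6519 phi_2 = -0.6539
Solve by Cramer's rule:
  det = gamma(0)^2 - gamma(1)^2 = (2.6519)^2 - (0.8649)^2 = 7.03257361 - 0.74805201 = 6.2845216
  phi_hat_1 = [gamma(1) gamma(0) - gamma(1) gamma(2)] / det = [(0.8649)(2.6519) - (0.8649)(-0.6539)] / 6.2845216 = 2.85918642 / 6.2845216 = 0.455
  phi_hat_2 = [gamma(0) gamma(2) - gamma(1)^2] / det = [(2.6519)(-0.6539) - (0.8649)^2] / 6.2845216 = -2.48212942 / 6.2845216 = -0.395
So phi_hat = [0.4550, -0.3950].
Therefore phi_hat_2 = -0.3950.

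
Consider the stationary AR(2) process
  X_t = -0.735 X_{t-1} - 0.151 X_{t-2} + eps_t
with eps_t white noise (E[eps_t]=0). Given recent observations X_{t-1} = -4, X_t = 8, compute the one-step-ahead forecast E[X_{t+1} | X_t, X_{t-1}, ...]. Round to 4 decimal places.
E[X_{t+1} \mid \mathcal F_t] = -5.2760

For an AR(p) model X_t = c + sum_i phi_i X_{t-i} + eps_t, the
one-step-ahead conditional mean is
  E[X_{t+1} | X_t, ...] = c + sum_i phi_i X_{t+1-i}.
Substitute known values:
  E[X_{t+1} | ...] = (-0.735) * (8) + (-0.151) * (-4)
                   = -5.2760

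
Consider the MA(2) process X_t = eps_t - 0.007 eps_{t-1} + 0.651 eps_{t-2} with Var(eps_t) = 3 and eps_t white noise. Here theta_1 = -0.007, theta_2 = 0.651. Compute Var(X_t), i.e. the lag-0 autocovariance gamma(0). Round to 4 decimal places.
\gamma(0) = 4.2716

For an MA(q) process X_t = eps_t + sum_i theta_i eps_{t-i} with
Var(eps_t) = sigma^2, the variance is
  gamma(0) = sigma^2 * (1 + sum_i theta_i^2).
  sum_i theta_i^2 = (-0.007)^2 + (0.651)^2 = 0.000049 + 0.423801 = 0.42385.
  gamma(0) = 3 * (1 + 0.42385) = 3 * 1.42385 = 4.27155, which rounds to 4.2716.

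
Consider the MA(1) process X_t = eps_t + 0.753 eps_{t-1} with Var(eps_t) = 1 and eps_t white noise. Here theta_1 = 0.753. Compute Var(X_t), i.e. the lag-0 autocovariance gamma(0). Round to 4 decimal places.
\gamma(0) = 1.5670

For an MA(q) process X_t = eps_t + sum_i theta_i eps_{t-i} with
Var(eps_t) = sigma^2, the variance is
  gamma(0) = sigma^2 * (1 + sum_i theta_i^2).
  sum_i theta_i^2 = (0.753)^2 = 0.567009.
  gamma(0) = 1 * (1 + 0.567009) = 1 * 1.567009 = 1.567009, which rounds to 1.5670.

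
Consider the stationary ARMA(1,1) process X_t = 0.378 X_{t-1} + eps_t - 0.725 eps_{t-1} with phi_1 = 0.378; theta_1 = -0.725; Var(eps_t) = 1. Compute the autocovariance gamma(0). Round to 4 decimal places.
\gamma(0) = 1.1405

Multiply the model equation by X_{t-k} and take expectations. With theta_0 = psi_0 = 1 and psi_j the MA(infinity) weights, this gives
  gamma(k) - sum_i phi_i gamma(k-i) = c_k,
  c_k = sigma^2 * sum_{j=k..q} theta_j psi_{j-k}   (c_k = 0 for k > q),
using gamma(-m) = gamma(m).
psi-weights needed (psi_j = theta_j + sum_i phi_i psi_{j-i}):
  psi_1 = theta_1 + phi_1 = -0.725 + (0.378) = -0.347
Right-hand sides:
  c_0 = sigma^2 (1 + theta_1 psi_1) = 1 * (1 + (-0.725)(-0.347)) = 1 * 1.251575 = 1.251575
  c_1 = sigma^2 theta_1 = 1 * (-0.725) = -0.725
  c_2 = 0
Equations for k = 0 and k = 1 (AR order 1):
  gamma(0) = phi_1 gamma(1) + c_0
  gamma(1) = phi_1 gamma(0) + c_1
Substituting the second into the first: gamma(0) (1 - phi_1^2) = c_0 + phi_1 c_1, so
  gamma(0) = (c_0 + phi_1 c_1) / (1 - phi_1^2) = (1.251575 + (0.378)(-0.725)) / (1 - (0.378)^2) = 0.977525 / 0.857116 = 1.140482.
Therefore gamma(0) = 1.1405 (to 4 decimal places).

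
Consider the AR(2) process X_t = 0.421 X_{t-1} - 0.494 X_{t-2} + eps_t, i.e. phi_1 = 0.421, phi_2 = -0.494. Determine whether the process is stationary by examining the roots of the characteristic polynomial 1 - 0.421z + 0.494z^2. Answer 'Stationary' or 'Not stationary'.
\text{Stationary}

The AR(p) characteristic polynomial is P(z) = 1 - 0.421z + 0.494z^2.
Stationarity requires all roots to lie outside the unit circle, i.e. |z| > 1 for every root.
Set 1 + (-0.421) z + (0.494) z^2 = 0, i.e. a z^2 + b z + c = 0 with a = 0.494, b = -0.421, c = 1.
Discriminant D = b^2 - 4ac = (-0.421)^2 - 4*(0.494)*1 = 0.177241 - (1.976) = -1.798759.
D < 0, so the roots are the complex-conjugate pair z = (-b +/- i sqrt(-D)) / (2a) = 0.4261 +/- 1.3575i.
For a conjugate pair |z|^2 = z * conj(z) = (product of roots) = c/a = 1/(0.494) = 2.024291, so |z| = sqrt(2.024291) = 1.4228 for both roots.
Moduli of all roots: 1.4228, 1.4228.
All moduli strictly greater than 1? Yes.
Verdict: Stationary.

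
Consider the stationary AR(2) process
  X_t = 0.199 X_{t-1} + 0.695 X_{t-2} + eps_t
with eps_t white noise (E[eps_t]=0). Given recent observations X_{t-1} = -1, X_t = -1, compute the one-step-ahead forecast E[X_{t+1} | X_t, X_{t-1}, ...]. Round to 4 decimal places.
E[X_{t+1} \mid \mathcal F_t] = -0.8940

For an AR(p) model X_t = c + sum_i phi_i X_{t-i} + eps_t, the
one-step-ahead conditional mean is
  E[X_{t+1} | X_t, ...] = c + sum_i phi_i X_{t+1-i}.
Substitute known values:
  E[X_{t+1} | ...] = (0.199) * (-1) + (0.695) * (-1)
                   = -0.8940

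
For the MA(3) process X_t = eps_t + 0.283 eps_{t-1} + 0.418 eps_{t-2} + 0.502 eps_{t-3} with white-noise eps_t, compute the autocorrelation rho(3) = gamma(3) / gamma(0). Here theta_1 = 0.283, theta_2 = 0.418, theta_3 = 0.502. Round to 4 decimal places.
\rho(3) = 0.3332

For an MA(q) process with theta_0 = 1, the autocovariance is
  gamma(k) = sigma^2 * sum_{i=0..q-k} theta_i * theta_{i+k},
and rho(k) = gamma(k) / gamma(0). Sigma^2 cancels.
  numerator   = (1)*(0.502) = 0.502.
  denominator = (1)^2 + (0.283)^2 + (0.418)^2 + (0.502)^2 = 1.506817.
  rho(3) = 0.502 / 1.506817 = 0.3332.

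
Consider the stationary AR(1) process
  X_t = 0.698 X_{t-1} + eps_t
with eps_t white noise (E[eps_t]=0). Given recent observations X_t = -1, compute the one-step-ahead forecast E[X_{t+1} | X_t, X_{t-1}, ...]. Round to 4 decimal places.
E[X_{t+1} \mid \mathcal F_t] = -0.6980

For an AR(p) model X_t = c + sum_i phi_i X_{t-i} + eps_t, the
one-step-ahead conditional mean is
  E[X_{t+1} | X_t, ...] = c + sum_i phi_i X_{t+1-i}.
Substitute known values:
  E[X_{t+1} | ...] = (0.698) * (-1)
                   = -0.6980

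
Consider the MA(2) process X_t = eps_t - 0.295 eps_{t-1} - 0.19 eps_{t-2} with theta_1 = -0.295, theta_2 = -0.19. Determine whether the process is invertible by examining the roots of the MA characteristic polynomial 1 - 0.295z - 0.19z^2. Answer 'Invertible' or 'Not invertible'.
\text{Invertible}

The MA(q) characteristic polynomial is P(z) = 1 - 0.295z - 0.19z^2.
Invertibility requires all roots to lie outside the unit circle, i.e. |z| > 1 for every root.
Set 1 + (-0.295) z + (-0.19) z^2 = 0, i.e. a z^2 + b z + c = 0 with a = -0.19, b = -0.295, c = 1.
Discriminant D = b^2 - 4ac = (-0.295)^2 - 4*(-0.19)*1 = 0.087025 - (-0.76) = 0.847025.
D >= 0, so the roots are real: z = (-b +/- sqrt(D)) / (2a) = (0.295 +/- 0.92034) / (-0.38).
  z_1 = (0.295 + 0.92034) / (-0.38) = -3.1983,   |z_1| = 3.1983.
  z_2 = (0.295 - 0.92034) / (-0.38) = 1.6456,   |z_2| = 1.6456.
Moduli of all roots: 3.1983, 1.6456.
All moduli strictly greater than 1? Yes.
Verdict: Invertible.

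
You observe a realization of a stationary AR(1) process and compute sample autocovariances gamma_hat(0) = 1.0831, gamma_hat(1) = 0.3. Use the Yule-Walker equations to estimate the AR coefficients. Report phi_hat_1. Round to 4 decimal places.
\hat\phi_{1} = 0.2770

The Yule-Walker equations for an AR(p) process read, in matrix form,
  Gamma_p phi = r_p,   with   (Gamma_p)_{ij} = gamma(|i - j|),
                       (r_p)_i = gamma(i),   i,j = 1..p.
Substitute the sample gammas (Toeplitz matrix and right-hand side of size 1):
  Gamma_p = [[1.0831]]
  r_p     = [0.3]
With p = 1 this is the single equation gamma(0) phi_1 = gamma(1):
  phi_hat_1 = gamma(1) / gamma(0) = 0.3 / 1.0831 = 0.2770.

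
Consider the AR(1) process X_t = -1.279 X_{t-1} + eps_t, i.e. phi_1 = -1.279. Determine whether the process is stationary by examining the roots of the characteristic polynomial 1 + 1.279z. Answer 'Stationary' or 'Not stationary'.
\text{Not stationary}

The AR(p) characteristic polynomial is P(z) = 1 + 1.279z.
Stationarity requires all roots to lie outside the unit circle, i.e. |z| > 1 for every root.
This is linear in z: 1 + (1.279) z = 0  =>  z = -1/(1.279) = -0.781861,  |z| = 0.781861.
Moduli of all roots: 0.7819.
All moduli strictly greater than 1? No.
Verdict: Not stationary.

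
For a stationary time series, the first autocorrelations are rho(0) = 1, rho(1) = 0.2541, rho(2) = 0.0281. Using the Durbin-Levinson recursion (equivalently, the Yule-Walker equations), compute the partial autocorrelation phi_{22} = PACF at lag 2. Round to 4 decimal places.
\phi_{22} = -0.0390

The PACF at lag k is phi_{kk}, the last component of the solution
to the Yule-Walker system G_k phi = r_k where
  (G_k)_{ij} = rho(|i - j|), (r_k)_i = rho(i), i,j = 1..k.
Equivalently, Durbin-Levinson gives phi_{kk} iteratively:
  phi_{11} = rho(1)
  phi_{kk} = [rho(k) - sum_{j=1..k-1} phi_{k-1,j} rho(k-j)]
            / [1 - sum_{j=1..k-1} phi_{k-1,j} rho(j)],
  phi_{k,j} = phi_{k-1,j} - phi_{kk} phi_{k-1,k-j},  j = 1..k-1.
Step k = 1:
  phi_11 = rho(1) = 0.2541.
Step k = 2:
  phi_22 = [rho(2) - phi_11 rho(1)] / [1 - phi_11 rho(1)] = [0.0281 - (0.2541)(0.2541)] / [1 - (0.2541)(0.2541)]
         = -0.03646681 / 0.93543319 = -0.039.
Therefore phi_{22} = -0.0390.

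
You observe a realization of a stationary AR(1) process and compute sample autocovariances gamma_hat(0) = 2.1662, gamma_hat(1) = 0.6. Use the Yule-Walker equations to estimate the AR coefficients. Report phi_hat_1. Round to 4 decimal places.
\hat\phi_{1} = 0.2770

The Yule-Walker equations for an AR(p) process read, in matrix form,
  Gamma_p phi = r_p,   with   (Gamma_p)_{ij} = gamma(|i - j|),
                       (r_p)_i = gamma(i),   i,j = 1..p.
Substitute the sample gammas (Toeplitz matrix and right-hand side of size 1):
  Gamma_p = [[2.1662]]
  r_p     = [0.6]
With p = 1 this is the single equation gamma(0) phi_1 = gamma(1):
  phi_hat_1 = gamma(1) / gamma(0) = 0.6 / 2.1662 = 0.2770.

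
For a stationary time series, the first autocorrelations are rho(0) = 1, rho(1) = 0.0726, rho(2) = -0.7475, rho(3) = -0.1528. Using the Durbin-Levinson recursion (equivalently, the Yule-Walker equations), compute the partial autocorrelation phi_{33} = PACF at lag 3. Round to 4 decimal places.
\phi_{33} = -0.0059

The PACF at lag k is phi_{kk}, the last component of the solution
to the Yule-Walker system G_k phi = r_k where
  (G_k)_{ij} = rho(|i - j|), (r_k)_i = rho(i), i,j = 1..k.
Equivalently, Durbin-Levinson gives phi_{kk} iteratively:
  phi_{11} = rho(1)
  phi_{kk} = [rho(k) - sum_{j=1..k-1} phi_{k-1,j} rho(k-j)]
            / [1 - sum_{j=1..k-1} phi_{k-1,j} rho(j)],
  phi_{k,j} = phi_{k-1,j} - phi_{kk} phi_{k-1,k-j},  j = 1..k-1.
Step k = 1:
  phi_11 = rho(1) = 0.0726.
Step k = 2:
  phi_22 = [rho(2) - phi_11 rho(1)] / [1 - phi_11 rho(1)] = [-0.7475 - (0.0726)(0.0726)] / [1 - (0.0726)(0.0726)]
         = -0.75277076 / 0.99472924 = -0.756759.
  Update: phi_21 = phi_11 - phi_22 phi_11 = 0.0726 - (-0.756759)(0.0726) = 0.127541.
Step k = 3:
  phi_33 = [rho(3) - phi_21 rho(2) - phi_22 rho(1)] / [1 - phi_21 rho(1) - phi_22 rho(2)]
    numerator   = -0.1528 - (0.127541)(-0.7475) - (-0.756759)(0.0726) = -0.00252256
    denominator = 1 - (0.127541)(0.0726) - (-0.756759)(-0.7475) = 0.42506285
  phi_33 = -0.00252256 / 0.42506285 = -0.0059.
Therefore phi_{33} = -0.0059.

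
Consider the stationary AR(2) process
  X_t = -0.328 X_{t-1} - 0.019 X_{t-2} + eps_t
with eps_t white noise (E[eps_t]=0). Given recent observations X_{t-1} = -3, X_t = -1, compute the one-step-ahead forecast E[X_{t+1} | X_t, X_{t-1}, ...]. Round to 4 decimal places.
E[X_{t+1} \mid \mathcal F_t] = 0.3850

For an AR(p) model X_t = c + sum_i phi_i X_{t-i} + eps_t, the
one-step-ahead conditional mean is
  E[X_{t+1} | X_t, ...] = c + sum_i phi_i X_{t+1-i}.
Substitute known values:
  E[X_{t+1} | ...] = (-0.328) * (-1) + (-0.019) * (-3)
                   = 0.3850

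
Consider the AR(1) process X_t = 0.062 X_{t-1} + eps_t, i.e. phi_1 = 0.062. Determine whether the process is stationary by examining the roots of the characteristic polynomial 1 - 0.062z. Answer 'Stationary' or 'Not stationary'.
\text{Stationary}

The AR(p) characteristic polynomial is P(z) = 1 - 0.062z.
Stationarity requires all roots to lie outside the unit circle, i.e. |z| > 1 for every root.
This is linear in z: 1 + (-0.062) z = 0  =>  z = -1/(-0.062) = 16.129032,  |z| = 16.129032.
Moduli of all roots: 16.1290.
All moduli strictly greater than 1? Yes.
Verdict: Stationary.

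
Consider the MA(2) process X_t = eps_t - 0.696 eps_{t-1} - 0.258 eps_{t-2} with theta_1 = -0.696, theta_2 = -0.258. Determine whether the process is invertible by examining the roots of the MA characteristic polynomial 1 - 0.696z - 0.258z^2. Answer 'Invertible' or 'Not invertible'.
\text{Invertible}

The MA(q) characteristic polynomial is P(z) = 1 - 0.696z - 0.258z^2.
Invertibility requires all roots to lie outside the unit circle, i.e. |z| > 1 for every root.
Set 1 + (-0.696) z + (-0.258) z^2 = 0, i.e. a z^2 + b z + c = 0 with a = -0.258, b = -0.696, c = 1.
Discriminant D = b^2 - 4ac = (-0.696)^2 - 4*(-0.258)*1 = 0.484416 - (-1.032) = 1.516416.
D >= 0, so the roots are real: z = (-b +/- sqrt(D)) / (2a) = (0.696 +/- 1.231428) / (-0.516).
  z_1 = (0.696 + 1.231428) / (-0.516) = -3.7353,   |z_1| = 3.7353.
  z_2 = (0.696 - 1.231428) / (-0.516) = 1.0377,   |z_2| = 1.0377.
Moduli of all roots: 3.7353, 1.0377.
All moduli strictly greater than 1? Yes.
Verdict: Invertible.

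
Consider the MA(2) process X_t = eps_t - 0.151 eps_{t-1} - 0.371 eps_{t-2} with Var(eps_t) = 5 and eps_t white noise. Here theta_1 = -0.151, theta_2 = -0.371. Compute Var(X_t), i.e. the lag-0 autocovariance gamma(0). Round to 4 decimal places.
\gamma(0) = 5.8022

For an MA(q) process X_t = eps_t + sum_i theta_i eps_{t-i} with
Var(eps_t) = sigma^2, the variance is
  gamma(0) = sigma^2 * (1 + sum_i theta_i^2).
  sum_i theta_i^2 = (-0.151)^2 + (-0.371)^2 = 0.022801 + 0.137641 = 0.160442.
  gamma(0) = 5 * (1 + 0.160442) = 5 * 1.160442 = 5.80221, which rounds to 5.8022.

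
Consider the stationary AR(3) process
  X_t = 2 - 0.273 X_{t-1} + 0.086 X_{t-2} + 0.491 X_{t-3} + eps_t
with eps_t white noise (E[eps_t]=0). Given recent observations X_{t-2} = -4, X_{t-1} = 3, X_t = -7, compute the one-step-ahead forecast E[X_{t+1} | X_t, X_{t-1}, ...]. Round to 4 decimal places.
E[X_{t+1} \mid \mathcal F_t] = 2.2050

For an AR(p) model X_t = c + sum_i phi_i X_{t-i} + eps_t, the
one-step-ahead conditional mean is
  E[X_{t+1} | X_t, ...] = c + sum_i phi_i X_{t+1-i}.
Substitute known values:
  E[X_{t+1} | ...] = 2 + (-0.273) * (-7) + (0.086) * (3) + (0.491) * (-4)
                   = 2.2050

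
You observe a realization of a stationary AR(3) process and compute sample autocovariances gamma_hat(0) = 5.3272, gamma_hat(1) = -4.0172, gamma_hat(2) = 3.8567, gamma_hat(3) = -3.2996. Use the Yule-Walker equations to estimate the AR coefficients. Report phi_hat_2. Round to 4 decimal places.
\hat\phi_{2} = 0.3620

The Yule-Walker equations for an AR(p) process read, in matrix form,
  Gamma_p phi = r_p,   with   (Gamma_p)_{ij} = gamma(|i - j|),
                       (r_p)_i = gamma(i),   i,j = 1..p.
Substitute the sample gammas (Toeplitz matrix and right-hand side of size 3):
  Gamma_p = [[5.3272, -4.0172, 3.8567], [-4.0172, 5.3272, -4.0172], [3.8567, -4.0172, 5.3272]]
  r_p     = [-4.0172, 3.8567, -3.2996]
Written out (R1..R3):
  (R1) 5.3272 phi_1 - 4.0172 phi_2 + 3.8567 phi_3 = -4.0172
  (R2) -4.0172 phi_1 + 5.3272 phi_2 - 4.0172 phi_3 = 3.8567
  (R3) 3.8567 phi_1 - 4.0172 phi_2 + 5.3272 phi_3 = -3.2996
Gaussian elimination:
  R2 <- R2 - (-4.0172/5.3272) R1 = R2 - (-0.754092) R1:  2.297861 phi_2 - 1.108893 phi_3 = 0.827361
  R3 <- R3 - (3.8567/5.3272) R1 = R3 - (0.723964) R1:  -1.108893 phi_2 + 2.535089 phi_3 = -0.391293
  R3 <- R3 - (-1.108893/2.297861) R2 = R3 - (-0.482576) R2:  1.999964 phi_3 = 0.007972
Back-substitution:
  phi_hat_3 = 0.007972 / 1.999964 = 0.003986
  phi_hat_2 = (0.827361 - (-1.108893)(0.003986)) / 2.297861 = 0.361981
  phi_hat_1 = (-4.0172 - (-4.0172)(0.361981) - (3.8567)(0.003986)) / 5.3272 = -0.484011
So phi_hat = [-0.4840, 0.3620, 0.0040].
Therefore phi_hat_2 = 0.3620.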